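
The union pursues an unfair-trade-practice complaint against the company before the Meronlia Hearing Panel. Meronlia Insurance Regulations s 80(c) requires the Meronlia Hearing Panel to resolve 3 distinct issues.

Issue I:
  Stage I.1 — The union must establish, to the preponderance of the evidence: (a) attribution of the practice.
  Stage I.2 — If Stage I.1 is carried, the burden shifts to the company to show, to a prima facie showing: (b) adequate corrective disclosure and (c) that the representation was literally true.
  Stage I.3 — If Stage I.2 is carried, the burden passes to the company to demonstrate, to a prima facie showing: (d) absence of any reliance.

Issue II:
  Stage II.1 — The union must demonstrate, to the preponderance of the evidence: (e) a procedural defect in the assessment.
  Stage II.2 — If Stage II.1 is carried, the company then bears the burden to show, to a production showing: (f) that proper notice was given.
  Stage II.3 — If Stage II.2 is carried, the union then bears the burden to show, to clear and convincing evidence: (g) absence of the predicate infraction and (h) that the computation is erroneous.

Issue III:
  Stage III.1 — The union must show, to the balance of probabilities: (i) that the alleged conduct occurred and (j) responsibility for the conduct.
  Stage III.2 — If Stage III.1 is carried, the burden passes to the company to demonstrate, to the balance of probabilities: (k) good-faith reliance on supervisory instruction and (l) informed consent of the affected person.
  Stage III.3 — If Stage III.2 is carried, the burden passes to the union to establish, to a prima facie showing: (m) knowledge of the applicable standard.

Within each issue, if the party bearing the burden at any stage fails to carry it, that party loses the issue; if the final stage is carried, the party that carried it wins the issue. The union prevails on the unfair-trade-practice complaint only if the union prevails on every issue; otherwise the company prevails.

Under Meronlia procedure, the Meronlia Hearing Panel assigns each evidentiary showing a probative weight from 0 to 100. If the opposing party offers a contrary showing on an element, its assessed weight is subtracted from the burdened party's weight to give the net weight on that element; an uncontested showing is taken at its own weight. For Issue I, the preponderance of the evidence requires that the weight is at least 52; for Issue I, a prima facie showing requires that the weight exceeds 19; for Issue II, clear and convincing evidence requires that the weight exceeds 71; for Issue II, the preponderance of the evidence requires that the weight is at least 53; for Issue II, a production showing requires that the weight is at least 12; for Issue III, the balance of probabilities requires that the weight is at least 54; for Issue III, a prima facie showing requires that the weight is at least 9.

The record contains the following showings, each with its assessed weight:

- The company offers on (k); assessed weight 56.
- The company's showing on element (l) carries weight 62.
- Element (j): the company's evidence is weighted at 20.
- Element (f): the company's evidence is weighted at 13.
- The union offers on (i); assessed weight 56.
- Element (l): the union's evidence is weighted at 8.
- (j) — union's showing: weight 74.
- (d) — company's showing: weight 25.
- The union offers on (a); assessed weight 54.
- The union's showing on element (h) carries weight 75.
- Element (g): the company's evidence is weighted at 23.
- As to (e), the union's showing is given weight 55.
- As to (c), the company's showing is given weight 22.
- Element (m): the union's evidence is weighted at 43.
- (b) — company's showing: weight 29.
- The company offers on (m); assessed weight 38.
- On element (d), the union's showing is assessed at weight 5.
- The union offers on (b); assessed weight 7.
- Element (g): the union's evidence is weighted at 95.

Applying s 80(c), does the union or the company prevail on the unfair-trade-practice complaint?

company

— Issue I —
Stage I.1 — burden on union; standard: the preponderance of the evidence (weight is at least 52).
    (a): 54 ≥ 52 [met]
  All elements met. The burden passes to the company.
Stage I.2 — burden on company; standard: a prima facie showing (weight exceeds 19).
    (b): 29 − 7 = 22 > 19 [met]
    (c): 22 > 19 [met]
  Stage I.2 is satisfied; the company continues to bear the burden.
Stage I.3 — burden on company; standard: a prima facie showing (weight exceeds 19).
    (d): 25 − 5 = 20 > 19 [met]
  Stage I.3 carried; the final stage is satisfied.
Every stage carried; the company prevails on this issue.
— Issue II —
At Stage II.1 the union must meet the preponderance of the evidence (weight is at least 53): on (e) the weight is 55, ≥ 53, so (e) meets the standard.
  The union carries Stage II.1; the company now bears the burden.
At Stage II.2 the company must meet a production showing (weight is at least 12): on (f) the weight is 13, ≥ 12, so (f) meets the standard.
  The company carries Stage II.2; the union now bears the burden.
At Stage II.3 the union must meet clear and convincing evidence (weight exceeds 71): on (g) the weight is 95 less the opposing 23 gives net 72, > 71, so (g) meets the standard; on (h) the weight is 75, which does exceed 71, so (h) meets the standard.
  Stage II.3 carried; the final stage is satisfied.
With every stage satisfied, the union prevails on this issue.
— Issue III —
Stage III.1 (union, the balance of probabilities, weight is at least 54): (i) 56 ≥ 54 — meets; (j) net 74−20=54 ≥ 54 — meets.
  All elements met. The burden passes to the company.
Stage III.2 (company, the balance of probabilities, weight is at least 54): (k) 56 ≥ 54 — meets; (l) net 62−8=54 ≥ 54 — meets.
  The company carries Stage III.2; the union now bears the burden.
Stage III.3 (union, a prima facie showing, weight is at least 9): (m) net 43−38=5 < 9 — fails.
  Not every element is met, so the union fails to carry Stage III.3.
The analysis ends at Stage III.3; the company prevails on this issue.
Per-issue: Issue I → company; Issue II → union; Issue III → company. The union must prevail on every issue; overall, the company prevails.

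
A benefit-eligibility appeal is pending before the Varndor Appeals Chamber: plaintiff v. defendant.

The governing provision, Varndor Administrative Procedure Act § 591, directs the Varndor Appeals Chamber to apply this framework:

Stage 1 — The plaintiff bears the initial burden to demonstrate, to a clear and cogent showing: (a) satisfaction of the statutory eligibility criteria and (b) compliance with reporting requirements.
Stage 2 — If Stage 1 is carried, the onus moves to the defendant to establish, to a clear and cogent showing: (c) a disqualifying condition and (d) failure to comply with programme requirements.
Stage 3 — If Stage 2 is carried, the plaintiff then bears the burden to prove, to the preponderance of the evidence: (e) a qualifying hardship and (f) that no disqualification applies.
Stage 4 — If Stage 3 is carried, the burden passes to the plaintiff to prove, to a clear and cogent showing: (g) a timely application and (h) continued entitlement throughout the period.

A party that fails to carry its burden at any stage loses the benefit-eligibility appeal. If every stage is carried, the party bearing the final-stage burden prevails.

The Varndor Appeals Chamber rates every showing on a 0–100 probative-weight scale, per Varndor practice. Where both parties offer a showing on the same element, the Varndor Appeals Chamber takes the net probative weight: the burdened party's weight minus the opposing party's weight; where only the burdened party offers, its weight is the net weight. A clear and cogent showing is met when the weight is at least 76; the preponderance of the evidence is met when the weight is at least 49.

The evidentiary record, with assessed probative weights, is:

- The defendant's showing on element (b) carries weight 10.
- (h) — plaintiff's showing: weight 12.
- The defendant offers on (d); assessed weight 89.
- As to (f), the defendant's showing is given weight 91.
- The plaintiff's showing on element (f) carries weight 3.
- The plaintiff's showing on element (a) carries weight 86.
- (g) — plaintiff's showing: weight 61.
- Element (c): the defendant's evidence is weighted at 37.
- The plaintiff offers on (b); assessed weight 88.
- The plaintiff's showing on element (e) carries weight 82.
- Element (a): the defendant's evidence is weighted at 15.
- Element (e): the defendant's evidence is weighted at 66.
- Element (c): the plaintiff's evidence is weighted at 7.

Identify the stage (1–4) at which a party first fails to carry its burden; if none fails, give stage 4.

stage 1

At Stage 1 the plaintiff must meet a clear and cogent showing (weight is at least 76): on (a) the weight is 86 less the opposing 15 gives net 71, < 76, so (a) does not meet the standard; on (b) the weight is 88 less the opposing 10 gives net 78, which does reach 76, so (b) meets the standard.
  Stage 1 not carried; the plaintiff fails its burden.
So the defendant prevails.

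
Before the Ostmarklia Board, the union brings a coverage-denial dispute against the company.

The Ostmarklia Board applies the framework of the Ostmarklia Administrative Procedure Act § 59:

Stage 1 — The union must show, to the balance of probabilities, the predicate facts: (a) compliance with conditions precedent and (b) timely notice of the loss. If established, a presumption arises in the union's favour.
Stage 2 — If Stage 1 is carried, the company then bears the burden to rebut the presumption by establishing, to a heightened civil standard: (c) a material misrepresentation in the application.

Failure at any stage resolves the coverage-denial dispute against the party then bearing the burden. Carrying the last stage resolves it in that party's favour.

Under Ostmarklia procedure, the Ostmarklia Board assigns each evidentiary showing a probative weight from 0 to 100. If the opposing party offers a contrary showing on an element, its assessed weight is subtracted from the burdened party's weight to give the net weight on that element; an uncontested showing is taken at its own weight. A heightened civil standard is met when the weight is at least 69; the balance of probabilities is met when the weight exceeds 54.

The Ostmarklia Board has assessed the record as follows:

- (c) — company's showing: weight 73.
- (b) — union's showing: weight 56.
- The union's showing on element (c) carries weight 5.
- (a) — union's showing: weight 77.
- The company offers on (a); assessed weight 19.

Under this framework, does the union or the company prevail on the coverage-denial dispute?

union

At Stage 1 the union must meet the balance of probabilities (weight exceeds 54): on (a) the weight is 77 less the opposing 19 gives net 58, which does exceed 54, so (a) meets the standard; on (b) the weight is 56, > 54, so (b) meets the standard.
  Stage 1 carried; the burden shifts to the company.
At Stage 2 the company must meet a heightened civil standard (weight is at least 69): on (c) the weight is 73 less the opposing 5 gives net 68, < 69, so (c) does not meet the standard.
  Not every element is met, so the company fails to carry Stage 2.
The analysis ends at Stage 2; the union prevails.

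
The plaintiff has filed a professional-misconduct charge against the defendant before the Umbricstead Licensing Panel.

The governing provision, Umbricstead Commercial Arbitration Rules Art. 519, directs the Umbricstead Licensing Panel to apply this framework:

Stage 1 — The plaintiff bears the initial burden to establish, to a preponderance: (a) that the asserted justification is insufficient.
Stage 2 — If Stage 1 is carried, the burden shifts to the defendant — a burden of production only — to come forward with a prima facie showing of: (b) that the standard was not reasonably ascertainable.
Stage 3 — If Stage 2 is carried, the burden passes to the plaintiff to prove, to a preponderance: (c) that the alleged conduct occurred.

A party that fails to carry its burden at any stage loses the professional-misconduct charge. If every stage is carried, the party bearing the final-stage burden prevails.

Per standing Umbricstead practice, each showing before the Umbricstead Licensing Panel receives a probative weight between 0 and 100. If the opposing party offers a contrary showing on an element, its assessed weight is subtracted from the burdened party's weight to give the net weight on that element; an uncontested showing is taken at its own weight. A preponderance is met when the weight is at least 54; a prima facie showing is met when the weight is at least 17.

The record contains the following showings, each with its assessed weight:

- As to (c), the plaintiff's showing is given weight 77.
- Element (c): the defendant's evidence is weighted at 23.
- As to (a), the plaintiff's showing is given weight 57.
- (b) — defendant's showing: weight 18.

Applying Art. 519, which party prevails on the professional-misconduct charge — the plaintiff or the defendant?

plaintiff

At Stage 1 the plaintiff must meet a preponderance (weight is at least 54): on (a) the weight is 57, which does reach 54, so (a) meets the standard.
  Stage 1 is satisfied; the onus moves to the defendant.
At Stage 2 the defendant must meet a prima facie showing (weight is at least 17): on (b) the weight is 18, ≥ 17, so (b) meets the standard.
  All elements met. The burden passes to the plaintiff.
At Stage 3 the plaintiff must meet a preponderance (weight is at least 54): on (c) the weight is 77 less the opposing 23 gives net 54, ≥ 54, so (c) meets the standard.
  All elements met at the final stage.
With every stage satisfied, the plaintiff prevails.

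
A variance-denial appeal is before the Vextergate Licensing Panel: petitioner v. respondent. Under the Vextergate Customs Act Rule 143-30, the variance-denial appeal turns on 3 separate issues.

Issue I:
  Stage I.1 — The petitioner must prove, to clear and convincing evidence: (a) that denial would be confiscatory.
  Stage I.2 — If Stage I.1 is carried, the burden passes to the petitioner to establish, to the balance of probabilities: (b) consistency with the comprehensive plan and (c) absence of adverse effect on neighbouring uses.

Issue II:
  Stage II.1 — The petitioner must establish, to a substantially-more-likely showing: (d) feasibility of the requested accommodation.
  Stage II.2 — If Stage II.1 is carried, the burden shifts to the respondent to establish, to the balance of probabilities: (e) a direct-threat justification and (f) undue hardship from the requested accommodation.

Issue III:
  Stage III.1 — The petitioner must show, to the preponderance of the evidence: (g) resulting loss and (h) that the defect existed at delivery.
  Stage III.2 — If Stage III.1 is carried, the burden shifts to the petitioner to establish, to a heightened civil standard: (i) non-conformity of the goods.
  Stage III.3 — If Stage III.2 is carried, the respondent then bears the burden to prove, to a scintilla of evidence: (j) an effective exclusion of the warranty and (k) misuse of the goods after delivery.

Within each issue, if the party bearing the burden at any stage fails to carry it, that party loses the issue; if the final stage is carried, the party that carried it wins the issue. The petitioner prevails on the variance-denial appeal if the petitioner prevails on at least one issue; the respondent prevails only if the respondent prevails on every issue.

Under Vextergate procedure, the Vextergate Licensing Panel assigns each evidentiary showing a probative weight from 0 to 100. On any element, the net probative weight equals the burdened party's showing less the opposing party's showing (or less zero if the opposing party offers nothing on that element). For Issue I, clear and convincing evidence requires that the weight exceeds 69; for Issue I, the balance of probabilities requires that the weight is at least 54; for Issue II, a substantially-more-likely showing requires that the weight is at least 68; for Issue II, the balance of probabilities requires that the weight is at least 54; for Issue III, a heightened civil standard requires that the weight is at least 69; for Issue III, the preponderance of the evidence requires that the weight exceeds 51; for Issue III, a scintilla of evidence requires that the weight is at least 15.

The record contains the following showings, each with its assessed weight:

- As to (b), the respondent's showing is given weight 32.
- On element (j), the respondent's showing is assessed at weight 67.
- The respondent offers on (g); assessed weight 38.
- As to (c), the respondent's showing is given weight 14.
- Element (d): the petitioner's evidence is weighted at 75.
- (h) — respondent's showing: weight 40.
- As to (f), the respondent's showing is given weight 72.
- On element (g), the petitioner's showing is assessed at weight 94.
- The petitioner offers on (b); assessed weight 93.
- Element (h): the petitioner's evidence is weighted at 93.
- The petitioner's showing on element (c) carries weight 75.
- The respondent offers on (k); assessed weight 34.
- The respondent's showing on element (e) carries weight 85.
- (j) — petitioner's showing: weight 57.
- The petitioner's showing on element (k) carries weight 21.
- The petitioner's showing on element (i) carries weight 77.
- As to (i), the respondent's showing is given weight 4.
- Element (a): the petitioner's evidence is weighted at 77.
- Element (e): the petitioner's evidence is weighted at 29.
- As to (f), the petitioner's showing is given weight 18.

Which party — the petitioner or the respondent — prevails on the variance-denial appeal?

— Issue I —
Stage I.1 (petitioner, clear and convincing evidence, weight exceeds 69): (a) 77 > 69 — meets.
  All elements met. The petitioner retains the burden for Stage I.2.
Stage I.2 (petitioner, the balance of probabilities, weight is at least 54): (b) net 93−32=61 ≥ 54 — meets; (c) net 75−14=61 ≥ 54 — meets.
  Stage I.2 carried; the final stage is satisfied.
Every stage carried; the petitioner prevails on this issue.
— Issue II —
At Stage II.1 the petitioner must meet a substantially-more-likely showing (weight is at least 68): on (d) the weight is 75, ≥ 68, so (d) meets the standard.
  Stage II.1 is satisfied; the onus moves to the respondent.
At Stage II.2 the respondent must meet the balance of probabilities (weight is at least 54): on (e) the weight is 85 less the opposing 29 gives net 56, ≥ 54, so (e) meets the standard; on (f) the weight is 72 less the opposing 18 gives net 54, which does reach 54, so (f) meets the standard.
  All elements met at the final stage.
With every stage satisfied, the respondent prevails on this issue.
— Issue III —
Stage III.1 — burden on petitioner; standard: the preponderance of the evidence (weight exceeds 51).
    (g): 94 − 38 = 56 > 51 [met]
    (h): 93 − 40 = 53 > 51 [met]
  All elements met. The petitioner retains the burden for Stage III.2.
Stage III.2 — burden on petitioner; standard: a heightened civil standard (weight is at least 69).
    (i): 77 − 4 = 73 ≥ 69 [met]
  Stage III.2 carried; the burden shifts to the respondent.
Stage III.3 — burden on respondent; standard: a scintilla of evidence (weight is at least 15).
    (j): 67 − 57 = 10 < 15 [not met]
    (k): 34 − 21 = 13 < 15 [not met]
  Not every element is met, so the respondent fails to carry Stage III.3.
The analysis ends at Stage III.3; the petitioner prevails on this issue.
Per-issue: Issue I → petitioner; Issue II → respondent; Issue III → petitioner. The petitioner must prevail on at least one issue; overall, the petitioner prevails.

petitioner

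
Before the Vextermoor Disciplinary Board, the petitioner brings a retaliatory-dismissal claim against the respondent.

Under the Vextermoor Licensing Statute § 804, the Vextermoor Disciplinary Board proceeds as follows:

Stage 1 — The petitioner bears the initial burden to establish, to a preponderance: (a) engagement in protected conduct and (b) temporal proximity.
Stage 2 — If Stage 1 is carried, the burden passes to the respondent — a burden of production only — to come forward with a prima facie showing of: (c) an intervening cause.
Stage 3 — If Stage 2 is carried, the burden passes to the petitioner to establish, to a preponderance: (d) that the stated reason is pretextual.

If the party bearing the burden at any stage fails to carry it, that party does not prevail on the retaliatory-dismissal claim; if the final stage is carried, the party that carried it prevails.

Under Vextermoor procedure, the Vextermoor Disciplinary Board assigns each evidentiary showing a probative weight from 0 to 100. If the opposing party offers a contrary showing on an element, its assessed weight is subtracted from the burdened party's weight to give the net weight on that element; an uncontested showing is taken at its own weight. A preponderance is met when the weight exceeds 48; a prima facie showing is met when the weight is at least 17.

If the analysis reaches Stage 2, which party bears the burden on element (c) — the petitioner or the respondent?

Stage 2's rule assigns the burden to the respondent (to a prima facie showing).

respondent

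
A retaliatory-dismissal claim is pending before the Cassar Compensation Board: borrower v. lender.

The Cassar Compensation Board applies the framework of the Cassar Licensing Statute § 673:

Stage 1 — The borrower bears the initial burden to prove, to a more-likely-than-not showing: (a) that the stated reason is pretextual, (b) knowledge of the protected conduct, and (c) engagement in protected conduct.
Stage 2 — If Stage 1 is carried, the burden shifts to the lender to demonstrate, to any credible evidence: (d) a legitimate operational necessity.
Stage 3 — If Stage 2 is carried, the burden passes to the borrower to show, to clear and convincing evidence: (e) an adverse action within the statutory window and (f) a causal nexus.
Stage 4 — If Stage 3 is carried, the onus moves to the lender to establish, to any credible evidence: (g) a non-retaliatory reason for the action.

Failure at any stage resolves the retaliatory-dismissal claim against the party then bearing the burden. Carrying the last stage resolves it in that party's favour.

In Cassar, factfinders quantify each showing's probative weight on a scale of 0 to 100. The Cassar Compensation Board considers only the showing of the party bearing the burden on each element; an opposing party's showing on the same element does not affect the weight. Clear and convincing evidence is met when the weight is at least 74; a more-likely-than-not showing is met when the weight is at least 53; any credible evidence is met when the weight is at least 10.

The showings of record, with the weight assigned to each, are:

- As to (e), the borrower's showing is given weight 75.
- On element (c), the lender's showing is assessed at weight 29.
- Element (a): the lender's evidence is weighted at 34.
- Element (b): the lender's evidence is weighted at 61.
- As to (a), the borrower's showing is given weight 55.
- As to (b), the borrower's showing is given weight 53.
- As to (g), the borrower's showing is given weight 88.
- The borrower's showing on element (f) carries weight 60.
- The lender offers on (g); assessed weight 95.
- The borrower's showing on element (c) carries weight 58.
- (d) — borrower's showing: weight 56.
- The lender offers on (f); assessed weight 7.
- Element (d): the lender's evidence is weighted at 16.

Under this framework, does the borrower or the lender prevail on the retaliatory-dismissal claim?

Stage 1 (borrower, a more-likely-than-not showing, weight is at least 53): (a) 55 (lender's 34 disregarded) ≥ 53 — meets; (b) 53 (lender's 61 disregarded) ≥ 53 — meets; (c) 58 (lender's 29 disregarded) ≥ 53 — meets.
  Stage 1 is satisfied; the onus moves to the lender.
Stage 2 (lender, any credible evidence, weight is at least 10): (d) 16 (borrower's 56 disregarded) ≥ 10 — meets.
  The lender carries Stage 2; the borrower now bears the burden.
Stage 3 (borrower, clear and convincing evidence, weight is at least 74): (e) 75 ≥ 74 — meets; (f) 60 (lender's 7 disregarded) < 74 — fails.
  Not every element is met, so the borrower fails to carry Stage 3.
The analysis ends at Stage 3; the lender prevails.

lender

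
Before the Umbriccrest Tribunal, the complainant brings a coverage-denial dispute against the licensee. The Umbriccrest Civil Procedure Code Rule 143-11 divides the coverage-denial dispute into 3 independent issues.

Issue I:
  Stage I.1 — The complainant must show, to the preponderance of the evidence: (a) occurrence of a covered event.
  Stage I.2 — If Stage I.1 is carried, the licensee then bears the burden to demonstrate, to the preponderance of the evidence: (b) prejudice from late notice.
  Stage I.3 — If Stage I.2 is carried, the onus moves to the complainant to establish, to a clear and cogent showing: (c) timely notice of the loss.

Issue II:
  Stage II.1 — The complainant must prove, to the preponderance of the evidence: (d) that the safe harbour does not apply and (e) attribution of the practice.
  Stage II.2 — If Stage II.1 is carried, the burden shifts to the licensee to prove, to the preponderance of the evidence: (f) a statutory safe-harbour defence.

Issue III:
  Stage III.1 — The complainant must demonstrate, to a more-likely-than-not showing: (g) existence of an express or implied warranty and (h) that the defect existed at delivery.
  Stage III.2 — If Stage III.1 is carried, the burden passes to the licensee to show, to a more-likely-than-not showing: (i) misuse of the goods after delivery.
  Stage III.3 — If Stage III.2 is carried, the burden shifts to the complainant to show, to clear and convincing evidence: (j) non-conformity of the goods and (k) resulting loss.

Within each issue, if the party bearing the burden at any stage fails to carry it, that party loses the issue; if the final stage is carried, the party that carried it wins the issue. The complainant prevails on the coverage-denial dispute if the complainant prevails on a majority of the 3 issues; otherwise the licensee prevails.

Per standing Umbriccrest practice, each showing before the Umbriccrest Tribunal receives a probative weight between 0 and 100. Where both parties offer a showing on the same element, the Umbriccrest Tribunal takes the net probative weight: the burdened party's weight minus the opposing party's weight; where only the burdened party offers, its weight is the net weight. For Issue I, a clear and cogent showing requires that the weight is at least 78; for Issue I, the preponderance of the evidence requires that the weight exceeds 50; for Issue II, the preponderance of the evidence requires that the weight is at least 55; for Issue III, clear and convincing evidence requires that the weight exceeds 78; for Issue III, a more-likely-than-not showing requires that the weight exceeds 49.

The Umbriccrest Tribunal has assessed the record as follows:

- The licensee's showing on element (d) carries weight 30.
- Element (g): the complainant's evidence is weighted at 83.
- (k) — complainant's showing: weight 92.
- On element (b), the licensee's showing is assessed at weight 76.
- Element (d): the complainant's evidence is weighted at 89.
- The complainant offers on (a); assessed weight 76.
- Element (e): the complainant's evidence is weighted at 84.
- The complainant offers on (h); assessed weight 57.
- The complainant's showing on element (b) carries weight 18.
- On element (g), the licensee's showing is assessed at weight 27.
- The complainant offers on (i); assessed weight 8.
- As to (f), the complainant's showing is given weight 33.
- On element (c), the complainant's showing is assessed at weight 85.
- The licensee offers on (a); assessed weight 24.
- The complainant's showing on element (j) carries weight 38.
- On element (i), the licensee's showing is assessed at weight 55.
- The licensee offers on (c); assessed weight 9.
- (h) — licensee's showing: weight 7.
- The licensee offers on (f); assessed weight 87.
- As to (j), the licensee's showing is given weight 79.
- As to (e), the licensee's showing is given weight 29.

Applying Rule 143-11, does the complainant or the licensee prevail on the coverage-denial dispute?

— Issue I —
At Stage I.1 the complainant must meet the preponderance of the evidence (weight exceeds 50): on (a) the weight is 76 less the opposing 24 gives net 52, > 50, so (a) meets the standard.
  Stage I.1 is satisfied; the onus moves to the licensee.
At Stage I.2 the licensee must meet the preponderance of the evidence (weight exceeds 50): on (b) the weight is 76 less the opposing 18 gives net 58, > 50, so (b) meets the standard.
  All elements met. The burden passes to the complainant.
At Stage I.3 the complainant must meet a clear and cogent showing (weight is at least 78): on (c) the weight is 85 less the opposing 9 gives net 76, which does not reach 78, so (c) does not meet the standard.
  The complainant does not carry Stage I.3.
The analysis ends at Stage I.3; the licensee prevails on this issue.
— Issue II —
At Stage II.1 the complainant must meet the preponderance of the evidence (weight is at least 55): on (d) the weight is 89 less the opposing 30 gives net 59, which does reach 55, so (d) meets the standard; on (e) the weight is 84 less the opposing 29 gives net 55, which does reach 55, so (e) meets the standard.
  All elements met. The burden passes to the licensee.
At Stage II.2 the licensee must meet the preponderance of the evidence (weight is at least 55): on (f) the weight is 87 less the opposing 33 gives net 54, < 55, so (f) does not meet the standard.
  Not every element is met, so the licensee fails to carry Stage II.2.
The complainant prevails on this issue.
— Issue III —
At Stage III.1 the complainant must meet a more-likely-than-not showing (weight exceeds 49): on (g) the weight is 83 less the opposing 27 gives net 56, which does exceed 49, so (g) meets the standard; on (h) the weight is 57 less the opposing 7 gives net 50, > 49, so (h) meets the standard.
  Stage III.1 carried; the burden shifts to the licensee.
At Stage III.2 the licensee must meet a more-likely-than-not showing (weight exceeds 49): on (i) the weight is 55 less the opposing 8 gives net 47, ≤ 49, so (i) does not meet the standard.
  Stage III.2 not carried; the licensee fails its burden.
So the complainant prevails on this issue.
Per-issue: Issue I → licensee; Issue II → complainant; Issue III → complainant. The complainant must prevail on a majority of issues; overall, the complainant prevails.

complainant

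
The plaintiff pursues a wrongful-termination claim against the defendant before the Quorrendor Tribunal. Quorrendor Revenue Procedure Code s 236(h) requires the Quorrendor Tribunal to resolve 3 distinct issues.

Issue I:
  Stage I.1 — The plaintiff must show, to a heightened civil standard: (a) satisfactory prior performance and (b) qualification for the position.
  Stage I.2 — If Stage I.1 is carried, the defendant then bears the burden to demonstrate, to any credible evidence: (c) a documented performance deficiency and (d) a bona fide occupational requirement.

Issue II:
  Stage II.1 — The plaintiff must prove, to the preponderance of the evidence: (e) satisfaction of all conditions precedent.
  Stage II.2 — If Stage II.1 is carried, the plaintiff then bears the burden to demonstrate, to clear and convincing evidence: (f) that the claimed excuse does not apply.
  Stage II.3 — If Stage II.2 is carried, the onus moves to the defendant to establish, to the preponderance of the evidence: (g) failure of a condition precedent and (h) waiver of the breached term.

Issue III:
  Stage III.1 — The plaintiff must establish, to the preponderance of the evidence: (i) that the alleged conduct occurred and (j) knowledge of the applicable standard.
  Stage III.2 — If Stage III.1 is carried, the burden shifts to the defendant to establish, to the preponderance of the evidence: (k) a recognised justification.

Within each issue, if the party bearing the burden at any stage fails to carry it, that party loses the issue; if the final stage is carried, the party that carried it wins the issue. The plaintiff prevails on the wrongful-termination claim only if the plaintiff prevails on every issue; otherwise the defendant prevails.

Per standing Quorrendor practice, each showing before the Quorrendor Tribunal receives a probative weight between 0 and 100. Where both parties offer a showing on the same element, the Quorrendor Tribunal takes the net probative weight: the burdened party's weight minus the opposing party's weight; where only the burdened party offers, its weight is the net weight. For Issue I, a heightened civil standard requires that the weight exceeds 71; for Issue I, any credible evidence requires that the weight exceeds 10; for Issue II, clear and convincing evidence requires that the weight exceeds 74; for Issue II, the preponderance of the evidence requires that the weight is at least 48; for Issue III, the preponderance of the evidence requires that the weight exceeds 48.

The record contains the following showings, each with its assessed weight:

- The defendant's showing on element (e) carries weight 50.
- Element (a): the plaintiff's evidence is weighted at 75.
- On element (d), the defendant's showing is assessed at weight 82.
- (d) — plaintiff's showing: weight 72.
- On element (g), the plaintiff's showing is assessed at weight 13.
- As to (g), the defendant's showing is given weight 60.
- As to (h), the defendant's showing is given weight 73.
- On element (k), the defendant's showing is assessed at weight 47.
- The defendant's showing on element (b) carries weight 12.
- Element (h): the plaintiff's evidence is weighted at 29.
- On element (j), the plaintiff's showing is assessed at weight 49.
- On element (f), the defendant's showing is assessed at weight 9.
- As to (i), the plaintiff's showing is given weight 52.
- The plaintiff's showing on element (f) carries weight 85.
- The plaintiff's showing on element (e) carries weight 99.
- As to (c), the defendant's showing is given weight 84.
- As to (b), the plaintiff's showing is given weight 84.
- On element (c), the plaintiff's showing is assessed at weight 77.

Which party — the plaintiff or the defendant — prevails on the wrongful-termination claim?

— Issue I —
At Stage I.1 the plaintiff must meet a heightened civil standard (weight exceeds 71): on (a) the weight is 75, > 71, so (a) meets the standard; on (b) the weight is 84 less the opposing 12 gives net 72, which does exceed 71, so (b) meets the standard.
  Stage I.1 is satisfied; the onus moves to the defendant.
At Stage I.2 the defendant must meet any credible evidence (weight exceeds 10): on (c) the weight is 84 less the opposing 77 gives net 7, which does not exceed 10, so (c) does not meet the standard; on (d) the weight is 82 less the opposing 72 gives net 10, ≤ 10, so (d) does not meet the standard.
  The defendant does not carry Stage I.2.
The analysis ends at Stage I.2; the plaintiff prevails on this issue.
— Issue II —
Stage II.1 (plaintiff, the preponderance of the evidence, weight is at least 48): (e) net 99−50=49 ≥ 48 — meets.
  All elements met. The plaintiff retains the burden for Stage II.2.
Stage II.2 (plaintiff, clear and convincing evidence, weight exceeds 74): (f) net 85−9=76 > 74 — meets.
  Stage II.2 carried; the burden shifts to the defendant.
Stage II.3 (defendant, the preponderance of the evidence, weight is at least 48): (g) net 60−13=47 < 48 — fails; (h) net 73−29=44 < 48 — fails.
  Stage II.3 not carried; the defendant fails its burden.
The analysis ends at Stage II.3; the plaintiff prevails on this issue.
— Issue III —
Stage III.1 — burden on plaintiff; standard: the preponderance of the evidence (weight exceeds 48).
    (i): 52 > 48 [met]
    (j): 49 > 48 [met]
  Stage III.1 is satisfied; the onus moves to the defendant.
Stage III.2 — burden on defendant; standard: the preponderance of the evidence (weight exceeds 48).
    (k): 47 ≤ 48 [not met]
  Stage III.2 not carried; the defendant fails its burden.
The analysis ends at Stage III.2; the plaintiff prevails on this issue.
Per-issue: Issue I → plaintiff; Issue II → plaintiff; Issue III → plaintiff. The plaintiff must prevail on every issue; overall, the plaintiff prevails.

plaintiff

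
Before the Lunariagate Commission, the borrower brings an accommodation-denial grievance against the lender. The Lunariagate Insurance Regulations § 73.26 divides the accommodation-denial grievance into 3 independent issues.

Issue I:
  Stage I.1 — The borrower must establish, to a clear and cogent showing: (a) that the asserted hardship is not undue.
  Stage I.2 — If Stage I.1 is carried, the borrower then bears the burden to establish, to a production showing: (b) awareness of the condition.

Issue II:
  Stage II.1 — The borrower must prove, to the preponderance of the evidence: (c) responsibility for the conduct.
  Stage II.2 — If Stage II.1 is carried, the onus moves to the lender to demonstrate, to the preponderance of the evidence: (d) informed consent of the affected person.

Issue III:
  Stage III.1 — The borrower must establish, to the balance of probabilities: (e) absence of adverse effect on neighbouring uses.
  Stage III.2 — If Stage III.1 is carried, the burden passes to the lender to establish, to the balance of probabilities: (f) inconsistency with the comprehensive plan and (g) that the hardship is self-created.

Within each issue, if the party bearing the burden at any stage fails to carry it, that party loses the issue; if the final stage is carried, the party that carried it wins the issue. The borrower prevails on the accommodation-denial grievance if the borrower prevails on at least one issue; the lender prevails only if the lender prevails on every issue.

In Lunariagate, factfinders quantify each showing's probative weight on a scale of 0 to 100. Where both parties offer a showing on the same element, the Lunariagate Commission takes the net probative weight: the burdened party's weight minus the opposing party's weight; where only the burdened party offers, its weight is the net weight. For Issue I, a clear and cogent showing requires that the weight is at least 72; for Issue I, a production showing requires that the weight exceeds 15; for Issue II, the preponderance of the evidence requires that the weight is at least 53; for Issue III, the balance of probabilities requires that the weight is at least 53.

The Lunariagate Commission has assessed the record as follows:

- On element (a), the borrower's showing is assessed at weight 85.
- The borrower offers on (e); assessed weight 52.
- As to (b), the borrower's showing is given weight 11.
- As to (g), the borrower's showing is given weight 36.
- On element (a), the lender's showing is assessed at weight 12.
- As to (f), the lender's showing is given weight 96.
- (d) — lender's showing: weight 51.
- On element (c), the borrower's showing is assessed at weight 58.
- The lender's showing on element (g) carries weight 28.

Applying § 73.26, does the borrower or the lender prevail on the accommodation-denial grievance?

borrower

— Issue I —
Stage I.1 — burden on borrower; standard: a clear and cogent showing (weight is at least 72).
    (a): 85 − 12 = 73 ≥ 72 [met]
  Stage I.1 carried; the burden remains with the borrower.
Stage I.2 — burden on borrower; standard: a production showing (weight exceeds 15).
    (b): 11 ≤ 15 [not met]
  Not every element is met, so the borrower fails to carry Stage I.2.
So the lender prevails on this issue.
— Issue II —
Stage II.1 — burden on borrower; standard: the preponderance of the evidence (weight is at least 53).
    (c): 58 ≥ 53 [met]
  Stage II.1 carried; the burden shifts to the lender.
Stage II.2 — burden on lender; standard: the preponderance of the evidence (weight is at least 53).
    (d): 51 < 53 [not met]
  Not every element is met, so the lender fails to carry Stage II.2.
The borrower prevails on this issue.
— Issue III —
Stage III.1 — burden on borrower; standard: the balance of probabilities (weight is at least 53).
    (e): 52 < 53 [not met]
  The borrower does not carry Stage III.1.
The analysis ends at Stage III.1; the lender prevails on this issue.
Per-issue: Issue I → lender; Issue II → borrower; Issue III → lender. The borrower must prevail on at least one issue; overall, the borrower prevails.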